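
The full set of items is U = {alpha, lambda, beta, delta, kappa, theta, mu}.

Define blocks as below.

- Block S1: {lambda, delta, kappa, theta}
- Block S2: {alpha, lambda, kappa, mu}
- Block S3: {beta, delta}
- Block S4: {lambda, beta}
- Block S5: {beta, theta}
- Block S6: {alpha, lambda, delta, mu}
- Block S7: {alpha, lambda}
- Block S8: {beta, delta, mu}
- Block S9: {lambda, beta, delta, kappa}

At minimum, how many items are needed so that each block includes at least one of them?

2

H = {lambda, beta} meets every block (each contains at least one member of H), and |H| = 2.
The blocks S5, S6 are pairwise disjoint, so any hitting set needs a separate item for each — at least 2. Hence 2 is optimal.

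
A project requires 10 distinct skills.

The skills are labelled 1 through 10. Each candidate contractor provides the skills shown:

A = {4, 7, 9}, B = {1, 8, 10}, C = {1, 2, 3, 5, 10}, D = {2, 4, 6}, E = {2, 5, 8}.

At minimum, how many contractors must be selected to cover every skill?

4

Take {A, B, C, D}. Their union is {1, 2, 3, 4, 5, 6, 7, 8, 9, 10}, which is all 10 skills.
No 3 of the 5 contractors cover everything (all 10 combinations miss at least one skill), so 4 is optimal.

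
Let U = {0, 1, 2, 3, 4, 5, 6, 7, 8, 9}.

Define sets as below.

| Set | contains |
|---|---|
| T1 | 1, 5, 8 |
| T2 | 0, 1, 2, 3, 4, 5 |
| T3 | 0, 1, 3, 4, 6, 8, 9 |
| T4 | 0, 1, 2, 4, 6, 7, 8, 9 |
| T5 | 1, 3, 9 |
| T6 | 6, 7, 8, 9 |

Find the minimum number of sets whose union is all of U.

2

Take {T2, T4}. Their union is {0, 1, 2, 3, 4, 5, 6, 7, 8, 9}, which is all 10 elements.
No single set has all 10 elements (the largest, T4, has 8), so 2 is optimal.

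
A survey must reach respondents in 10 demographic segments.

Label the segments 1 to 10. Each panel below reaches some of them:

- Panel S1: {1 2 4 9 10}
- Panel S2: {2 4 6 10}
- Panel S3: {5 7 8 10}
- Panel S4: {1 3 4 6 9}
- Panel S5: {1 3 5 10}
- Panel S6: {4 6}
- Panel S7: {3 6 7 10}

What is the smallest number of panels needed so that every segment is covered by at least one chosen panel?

S1 and S3 and S4 together: S1 ∪ S3 ∪ S4 = {1, 2, 3, 4, 5, 6, 7, 8, 9, 10} — every segment is covered.
Only S3 contains 8, so S3 is forced; the remaining 6 segments need at least 2 more panels (each remaining panel adds at most 5) — so at least 3 panels are needed, and 3 is optimal.

3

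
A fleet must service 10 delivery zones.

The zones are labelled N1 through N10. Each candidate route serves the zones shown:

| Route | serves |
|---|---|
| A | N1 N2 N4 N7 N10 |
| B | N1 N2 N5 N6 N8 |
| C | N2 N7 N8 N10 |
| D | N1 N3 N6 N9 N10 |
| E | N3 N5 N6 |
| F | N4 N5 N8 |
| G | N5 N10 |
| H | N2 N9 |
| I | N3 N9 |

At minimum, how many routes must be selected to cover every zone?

Take {C, D, F}. Their union is {N1, N2, N3, N4, N5, N6, N7, N8, N9, N10}, which is all 10 zones.
No 2 of the 9 routes cover everything (all 36 combinations miss at least one zone), so 3 is optimal.

3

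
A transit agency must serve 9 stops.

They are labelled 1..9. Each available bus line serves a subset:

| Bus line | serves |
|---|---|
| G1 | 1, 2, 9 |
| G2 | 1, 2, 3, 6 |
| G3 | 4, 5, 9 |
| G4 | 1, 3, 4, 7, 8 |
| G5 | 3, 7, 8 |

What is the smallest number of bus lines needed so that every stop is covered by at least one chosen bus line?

Take {G2, G3, G4}. Their union is {1, 2, 3, 4, 5, 6, 7, 8, 9}, which is all 9 stops.
Only G3 contains 5, so G3 is forced; the remaining 6 stops need at least 2 more bus lines (each remaining bus line adds at most 4) — so at least 3 bus lines are needed, and 3 is optimal.

3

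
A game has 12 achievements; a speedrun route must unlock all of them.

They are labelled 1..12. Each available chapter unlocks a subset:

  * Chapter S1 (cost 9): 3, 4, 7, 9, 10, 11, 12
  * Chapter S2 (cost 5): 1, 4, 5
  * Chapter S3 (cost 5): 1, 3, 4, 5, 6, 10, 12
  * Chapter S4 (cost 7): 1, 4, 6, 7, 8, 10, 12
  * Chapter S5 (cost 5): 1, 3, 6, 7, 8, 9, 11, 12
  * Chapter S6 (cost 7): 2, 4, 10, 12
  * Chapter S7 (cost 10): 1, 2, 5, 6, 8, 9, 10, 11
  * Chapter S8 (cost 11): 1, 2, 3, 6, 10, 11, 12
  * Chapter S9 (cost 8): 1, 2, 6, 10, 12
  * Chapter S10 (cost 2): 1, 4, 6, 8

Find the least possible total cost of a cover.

S2, S5, S6 together cover every achievement (S2 ∪ S5 ∪ S6 = {1, 2, 3, 4, 5, 6, 7, 8, 9, 10, 11, 12}); total cost 5 + 5 + 7 = 17.
The greedy pick S10, S5, S3, S6 costs 19; no covering selection beats 17.

17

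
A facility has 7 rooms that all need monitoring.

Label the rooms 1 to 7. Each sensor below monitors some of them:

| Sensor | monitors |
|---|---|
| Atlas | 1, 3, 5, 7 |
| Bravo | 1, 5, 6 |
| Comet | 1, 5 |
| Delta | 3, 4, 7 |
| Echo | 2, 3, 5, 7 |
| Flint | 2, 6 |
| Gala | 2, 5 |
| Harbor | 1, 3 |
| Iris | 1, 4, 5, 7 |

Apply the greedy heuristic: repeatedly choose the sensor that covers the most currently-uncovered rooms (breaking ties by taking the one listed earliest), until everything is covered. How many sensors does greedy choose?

3

Greedy: pick Atlas (covers 4 new) → pick Flint (covers 2 new) → pick Delta (covers 1 new). Total picks: 3.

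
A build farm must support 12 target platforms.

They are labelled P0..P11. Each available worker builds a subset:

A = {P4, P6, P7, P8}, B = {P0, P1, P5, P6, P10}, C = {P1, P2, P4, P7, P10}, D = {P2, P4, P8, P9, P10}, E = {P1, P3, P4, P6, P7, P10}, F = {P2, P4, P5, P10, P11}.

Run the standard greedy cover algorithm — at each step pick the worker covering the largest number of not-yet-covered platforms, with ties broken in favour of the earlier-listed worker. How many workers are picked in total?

Greedy: pick E (covers 6 new) → pick D (covers 3 new) → pick B (covers 2 new) → pick F (covers 1 new). Total picks: 4.

4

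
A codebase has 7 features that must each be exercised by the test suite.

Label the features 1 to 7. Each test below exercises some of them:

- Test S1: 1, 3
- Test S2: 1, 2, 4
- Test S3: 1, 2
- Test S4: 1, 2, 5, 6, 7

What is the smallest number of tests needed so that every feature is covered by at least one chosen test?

3

S1 and S2 and S4 together: S1 ∪ S2 ∪ S4 = {1, 2, 3, 4, 5, 6, 7} — every feature is covered.
Only S1 contains 3, so S1 is forced; the remaining 5 features need at least 2 more tests (each remaining test adds at most 4) — so at least 3 tests are needed, and 3 is optimal.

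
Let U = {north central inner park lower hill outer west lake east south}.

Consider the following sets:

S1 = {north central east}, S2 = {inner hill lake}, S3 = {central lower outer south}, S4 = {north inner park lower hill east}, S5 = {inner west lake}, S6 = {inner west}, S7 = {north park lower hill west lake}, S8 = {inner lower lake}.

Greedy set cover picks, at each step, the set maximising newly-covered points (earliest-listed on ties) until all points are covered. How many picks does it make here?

3

Greedy: pick S4 (covers 6 new) → pick S3 (covers 3 new) → pick S5 (covers 2 new). Total picks: 3.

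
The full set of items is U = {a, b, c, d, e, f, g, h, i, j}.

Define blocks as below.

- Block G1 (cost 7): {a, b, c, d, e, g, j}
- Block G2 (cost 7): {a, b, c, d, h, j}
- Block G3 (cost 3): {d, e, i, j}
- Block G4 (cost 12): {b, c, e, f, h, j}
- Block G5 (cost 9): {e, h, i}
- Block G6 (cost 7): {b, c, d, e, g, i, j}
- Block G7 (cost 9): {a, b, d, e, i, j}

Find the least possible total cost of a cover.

G1, G3, G4 together cover every item (G1 ∪ G3 ∪ G4 = {a, b, c, d, e, f, g, h, i, j}); total cost 7 + 3 + 12 = 22.
No covering selection has total cost below 22.

22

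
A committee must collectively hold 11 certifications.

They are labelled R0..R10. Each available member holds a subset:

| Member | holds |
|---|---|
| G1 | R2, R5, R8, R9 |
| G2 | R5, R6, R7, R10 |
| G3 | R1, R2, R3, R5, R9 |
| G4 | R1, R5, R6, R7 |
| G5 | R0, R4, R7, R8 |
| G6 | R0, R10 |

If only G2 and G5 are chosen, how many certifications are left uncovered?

4

Union of G2, G5 = {R0, R4, R5, R6, R7, R8, R10}.
Not covered: R1, R2, R3, R9 — 4 certifications.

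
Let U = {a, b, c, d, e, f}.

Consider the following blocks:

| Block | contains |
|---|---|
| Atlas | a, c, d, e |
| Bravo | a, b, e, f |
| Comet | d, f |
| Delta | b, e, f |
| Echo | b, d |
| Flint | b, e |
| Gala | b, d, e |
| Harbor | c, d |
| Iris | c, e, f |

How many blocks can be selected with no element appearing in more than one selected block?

2

Echo, Iris are pairwise disjoint (Echo={b,d}; Iris={c,e,f}).
Every remaining block overlaps one of these, and no 3 of the listed blocks are pairwise disjoint, so 2 is the maximum.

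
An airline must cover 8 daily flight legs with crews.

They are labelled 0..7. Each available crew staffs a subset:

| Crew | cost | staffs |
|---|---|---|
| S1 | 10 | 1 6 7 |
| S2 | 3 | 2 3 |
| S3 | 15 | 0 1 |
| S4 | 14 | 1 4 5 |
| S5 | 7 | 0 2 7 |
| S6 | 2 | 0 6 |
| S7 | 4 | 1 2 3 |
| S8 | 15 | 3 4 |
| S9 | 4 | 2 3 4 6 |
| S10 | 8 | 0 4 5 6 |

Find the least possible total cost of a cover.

S5, S7, S10 together cover every leg (S5 ∪ S7 ∪ S10 = {0, 1, 2, 3, 4, 5, 6, 7}); total cost 7 + 4 + 8 = 19.
The greedy pick S6, S7, S9, S5, S10 costs 25; no covering selection beats 19.

19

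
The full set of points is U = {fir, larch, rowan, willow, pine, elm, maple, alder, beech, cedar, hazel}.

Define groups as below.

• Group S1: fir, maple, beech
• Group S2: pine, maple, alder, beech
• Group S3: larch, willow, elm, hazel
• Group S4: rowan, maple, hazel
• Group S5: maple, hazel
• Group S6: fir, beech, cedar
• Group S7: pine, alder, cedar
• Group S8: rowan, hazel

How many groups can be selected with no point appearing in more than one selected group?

S1, S3, S7 are pairwise disjoint (S1={fir,maple,beech}; S3={larch,willow,elm,hazel}; S7={pine,alder,cedar}).
Every remaining group overlaps one of these, and no 4 of the listed groups are pairwise disjoint, so 3 is the maximum.

3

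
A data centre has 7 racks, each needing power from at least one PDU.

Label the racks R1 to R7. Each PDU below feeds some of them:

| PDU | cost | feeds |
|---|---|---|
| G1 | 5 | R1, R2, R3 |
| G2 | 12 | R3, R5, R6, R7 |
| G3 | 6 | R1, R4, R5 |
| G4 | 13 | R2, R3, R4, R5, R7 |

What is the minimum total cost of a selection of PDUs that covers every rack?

G1, G2, G3 together cover every rack (G1 ∪ G2 ∪ G3 = {R1, R2, R3, R4, R5, R6, R7}); total cost 5 + 12 + 6 = 23.
No covering selection has total cost below 23.

23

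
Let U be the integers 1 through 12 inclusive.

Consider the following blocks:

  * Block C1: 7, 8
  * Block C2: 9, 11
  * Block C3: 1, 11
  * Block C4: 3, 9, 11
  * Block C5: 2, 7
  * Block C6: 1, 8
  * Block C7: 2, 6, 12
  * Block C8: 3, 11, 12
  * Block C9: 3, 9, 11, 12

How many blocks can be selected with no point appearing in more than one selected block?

C2, C5, C6 are pairwise disjoint (C2={9,11}; C5={2,7}; C6={1,8}).
Every remaining block overlaps one of these, and no 4 of the listed blocks are pairwise disjoint, so 3 is the maximum.

3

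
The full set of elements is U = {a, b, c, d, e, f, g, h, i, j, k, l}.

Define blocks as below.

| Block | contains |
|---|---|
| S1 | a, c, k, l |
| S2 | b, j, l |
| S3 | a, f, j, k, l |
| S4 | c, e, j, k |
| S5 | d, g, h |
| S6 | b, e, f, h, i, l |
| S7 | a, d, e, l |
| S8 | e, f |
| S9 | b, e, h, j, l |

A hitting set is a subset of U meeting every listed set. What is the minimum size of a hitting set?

3

T = {e, h, l} meets every block (each contains at least one member of T), and |T| = 3.
The blocks S1, S5, S8 are pairwise disjoint, so any hitting set needs a separate element for each — at least 3. Hence 3 is optimal.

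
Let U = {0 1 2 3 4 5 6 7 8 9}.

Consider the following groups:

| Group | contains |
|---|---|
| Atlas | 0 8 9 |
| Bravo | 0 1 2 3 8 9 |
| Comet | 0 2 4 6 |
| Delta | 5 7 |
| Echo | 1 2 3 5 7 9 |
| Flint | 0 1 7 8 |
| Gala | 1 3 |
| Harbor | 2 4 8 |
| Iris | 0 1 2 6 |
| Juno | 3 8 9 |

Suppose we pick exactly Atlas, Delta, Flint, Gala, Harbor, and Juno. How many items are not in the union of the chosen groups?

1

Union of Atlas, Delta, Flint, Gala, Harbor, Juno = {0, 1, 2, 3, 4, 5, 7, 8, 9}.
Not covered: 6 — 1 item.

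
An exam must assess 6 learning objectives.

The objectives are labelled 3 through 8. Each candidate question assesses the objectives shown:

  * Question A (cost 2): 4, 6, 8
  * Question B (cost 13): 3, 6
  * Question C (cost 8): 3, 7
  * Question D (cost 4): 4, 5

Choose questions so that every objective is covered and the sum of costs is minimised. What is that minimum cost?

14

A, C, D together cover every objective (A ∪ C ∪ D = {3, 4, 5, 6, 7, 8}); total cost 2 + 8 + 4 = 14.
No covering selection has total cost below 14.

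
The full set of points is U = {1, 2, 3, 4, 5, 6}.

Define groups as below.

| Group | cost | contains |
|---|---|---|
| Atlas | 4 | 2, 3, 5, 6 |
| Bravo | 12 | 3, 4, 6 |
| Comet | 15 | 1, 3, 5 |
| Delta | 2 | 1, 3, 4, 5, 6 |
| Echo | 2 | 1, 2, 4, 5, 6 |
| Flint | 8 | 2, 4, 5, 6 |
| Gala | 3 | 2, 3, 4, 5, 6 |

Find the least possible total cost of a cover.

Delta, Echo together cover every point (Delta ∪ Echo = {1, 2, 3, 4, 5, 6}); total cost 2 + 2 = 4.
No covering selection has total cost below 4.

4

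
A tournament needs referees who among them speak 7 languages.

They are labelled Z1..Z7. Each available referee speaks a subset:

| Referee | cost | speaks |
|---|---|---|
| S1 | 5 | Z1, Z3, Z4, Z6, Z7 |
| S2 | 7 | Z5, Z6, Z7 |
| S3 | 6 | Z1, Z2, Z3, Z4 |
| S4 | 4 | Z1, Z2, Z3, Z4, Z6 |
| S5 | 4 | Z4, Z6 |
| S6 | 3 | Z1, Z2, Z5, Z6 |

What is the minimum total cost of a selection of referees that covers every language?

S1, S6 together cover every language (S1 ∪ S6 = {Z1, Z2, Z3, Z4, Z5, Z6, Z7}); total cost 5 + 3 = 8.
No covering selection has total cost below 8.

8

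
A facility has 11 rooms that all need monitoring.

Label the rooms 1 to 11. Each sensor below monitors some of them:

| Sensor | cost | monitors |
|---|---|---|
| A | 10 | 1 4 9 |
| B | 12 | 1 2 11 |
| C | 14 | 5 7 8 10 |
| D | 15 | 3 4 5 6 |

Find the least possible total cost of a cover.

A, B, C, D together cover every room (A ∪ B ∪ C ∪ D = {1, 2, 3, 4, 5, 6, 7, 8, 9, 10, 11}); total cost 10 + 12 + 14 + 15 = 51.
No covering selection has total cost below 51.

51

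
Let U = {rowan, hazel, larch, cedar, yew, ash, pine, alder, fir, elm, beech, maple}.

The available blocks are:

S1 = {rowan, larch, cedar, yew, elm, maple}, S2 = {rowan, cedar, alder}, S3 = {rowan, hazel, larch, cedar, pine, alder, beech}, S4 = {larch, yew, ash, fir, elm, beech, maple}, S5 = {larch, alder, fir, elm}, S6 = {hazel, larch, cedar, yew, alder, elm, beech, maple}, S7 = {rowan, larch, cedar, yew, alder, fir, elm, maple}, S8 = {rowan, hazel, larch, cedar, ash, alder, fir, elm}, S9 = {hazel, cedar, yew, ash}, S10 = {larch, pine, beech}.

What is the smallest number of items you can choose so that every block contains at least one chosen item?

2

The 2 items {larch, cedar} hit every block.
The blocks S5, S9 are pairwise disjoint, so any hitting set needs a separate item for each — at least 2. Hence 2 is optimal.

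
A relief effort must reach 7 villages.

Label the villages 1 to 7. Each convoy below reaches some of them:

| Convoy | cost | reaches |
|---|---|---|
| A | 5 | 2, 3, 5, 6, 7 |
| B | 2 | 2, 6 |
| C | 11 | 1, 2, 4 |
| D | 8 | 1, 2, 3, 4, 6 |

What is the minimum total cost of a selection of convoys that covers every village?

13

A, D together cover every village (A ∪ D = {1, 2, 3, 4, 5, 6, 7}); total cost 5 + 8 = 13.
No covering selection has total cost below 13.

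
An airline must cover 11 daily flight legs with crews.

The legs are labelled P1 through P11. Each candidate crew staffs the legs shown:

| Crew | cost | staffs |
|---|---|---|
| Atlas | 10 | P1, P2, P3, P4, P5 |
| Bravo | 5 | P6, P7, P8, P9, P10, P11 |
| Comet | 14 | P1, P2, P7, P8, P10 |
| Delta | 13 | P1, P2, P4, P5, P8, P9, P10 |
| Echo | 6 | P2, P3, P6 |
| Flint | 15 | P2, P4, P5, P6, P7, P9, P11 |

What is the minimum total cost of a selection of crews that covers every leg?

15

Atlas, Bravo together cover every leg (Atlas ∪ Bravo = {P1, P2, P3, P4, P5, P6, P7, P8, P9, P10, P11}); total cost 10 + 5 = 15.
No covering selection has total cost below 15.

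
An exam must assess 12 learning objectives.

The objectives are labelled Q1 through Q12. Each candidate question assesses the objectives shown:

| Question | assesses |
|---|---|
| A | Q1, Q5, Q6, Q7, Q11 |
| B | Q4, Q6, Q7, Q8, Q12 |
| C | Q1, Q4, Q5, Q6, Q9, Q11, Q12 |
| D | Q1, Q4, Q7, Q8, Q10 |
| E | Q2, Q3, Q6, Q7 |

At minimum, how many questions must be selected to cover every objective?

3

Take {C, D, E}. Their union is {Q1, Q2, Q3, Q4, Q5, Q6, Q7, Q8, Q9, Q10, Q11, Q12}, which is all 12 objectives.
Only E contains Q2, so E is forced; the remaining 8 objectives need at least 2 more questions (each remaining question adds at most 6) — so at least 3 questions are needed, and 3 is optimal.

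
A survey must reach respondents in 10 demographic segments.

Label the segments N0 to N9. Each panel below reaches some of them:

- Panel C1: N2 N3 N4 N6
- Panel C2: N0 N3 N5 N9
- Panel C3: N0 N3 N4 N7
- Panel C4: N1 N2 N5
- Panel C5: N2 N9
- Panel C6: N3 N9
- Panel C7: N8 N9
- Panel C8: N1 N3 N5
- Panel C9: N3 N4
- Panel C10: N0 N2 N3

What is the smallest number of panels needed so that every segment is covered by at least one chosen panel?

Take {C1, C3, C4, C7}. Their union is {N0, N1, N2, N3, N4, N5, N6, N7, N8, N9}, which is all 10 segments.
No 3 of the 10 panels cover everything (all 120 combinations miss at least one segment), so 4 is optimal.

4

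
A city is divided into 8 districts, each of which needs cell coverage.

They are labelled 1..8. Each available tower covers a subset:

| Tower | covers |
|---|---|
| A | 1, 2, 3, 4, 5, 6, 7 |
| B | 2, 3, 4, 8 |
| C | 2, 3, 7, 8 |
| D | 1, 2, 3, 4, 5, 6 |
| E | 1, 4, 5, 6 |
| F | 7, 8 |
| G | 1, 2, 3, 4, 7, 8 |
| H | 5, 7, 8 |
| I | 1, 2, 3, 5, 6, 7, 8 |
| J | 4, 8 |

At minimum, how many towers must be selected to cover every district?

D and I together: D ∪ I = {1, 2, 3, 4, 5, 6, 7, 8} — every district is covered.
No single tower has all 8 districts (the largest, A, has 7), so 2 is optimal.

2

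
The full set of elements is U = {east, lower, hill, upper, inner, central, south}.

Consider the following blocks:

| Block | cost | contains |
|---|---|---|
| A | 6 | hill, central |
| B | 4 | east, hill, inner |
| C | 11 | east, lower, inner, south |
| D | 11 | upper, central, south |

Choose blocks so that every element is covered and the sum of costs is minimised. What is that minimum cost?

26

B, C, D together cover every element (B ∪ C ∪ D = {east, lower, hill, upper, inner, central, south}); total cost 4 + 11 + 11 = 26.
No covering selection has total cost below 26.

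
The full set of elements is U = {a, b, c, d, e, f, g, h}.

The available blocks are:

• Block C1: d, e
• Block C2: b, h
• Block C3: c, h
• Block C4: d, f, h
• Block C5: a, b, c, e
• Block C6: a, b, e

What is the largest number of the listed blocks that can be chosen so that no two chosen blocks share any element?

C1, C3 are pairwise disjoint (C1={d,e}; C3={c,h}).
Every remaining block overlaps one of these, and no 3 of the listed blocks are pairwise disjoint, so 2 is the maximum.

2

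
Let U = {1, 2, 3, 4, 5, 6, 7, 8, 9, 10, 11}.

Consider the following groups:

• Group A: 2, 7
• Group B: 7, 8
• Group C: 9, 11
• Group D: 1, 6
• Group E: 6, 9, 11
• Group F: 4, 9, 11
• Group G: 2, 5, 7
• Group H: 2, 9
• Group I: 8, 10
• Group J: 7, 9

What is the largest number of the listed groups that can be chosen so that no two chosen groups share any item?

C, D, G, I are pairwise disjoint (C={9,11}; D={1,6}; G={2,5,7}; I={8,10}).
Every remaining group overlaps one of these, and no 5 of the listed groups are pairwise disjoint, so 4 is the maximum.

4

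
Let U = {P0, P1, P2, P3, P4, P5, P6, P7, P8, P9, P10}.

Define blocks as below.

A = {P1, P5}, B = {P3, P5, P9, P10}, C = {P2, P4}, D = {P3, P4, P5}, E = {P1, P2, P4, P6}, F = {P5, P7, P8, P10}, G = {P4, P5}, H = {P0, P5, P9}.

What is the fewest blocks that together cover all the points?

D and E and F and H together: D ∪ E ∪ F ∪ H = {P0, P1, P2, P3, P4, P5, P6, P7, P8, P9, P10} — every point is covered.
No 3 of the 8 blocks cover everything (all 56 combinations miss at least one point), so 4 is optimal.

4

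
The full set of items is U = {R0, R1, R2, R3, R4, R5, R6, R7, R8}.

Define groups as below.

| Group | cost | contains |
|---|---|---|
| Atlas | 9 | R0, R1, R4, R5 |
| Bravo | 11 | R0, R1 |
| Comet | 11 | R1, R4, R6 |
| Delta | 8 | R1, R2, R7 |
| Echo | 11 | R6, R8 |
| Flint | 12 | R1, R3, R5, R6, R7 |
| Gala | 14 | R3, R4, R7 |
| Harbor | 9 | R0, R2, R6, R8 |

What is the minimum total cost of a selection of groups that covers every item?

Atlas, Flint, Harbor together cover every item (Atlas ∪ Flint ∪ Harbor = {R0, R1, R2, R3, R4, R5, R6, R7, R8}); total cost 9 + 12 + 9 = 30.
No covering selection has total cost below 30.

30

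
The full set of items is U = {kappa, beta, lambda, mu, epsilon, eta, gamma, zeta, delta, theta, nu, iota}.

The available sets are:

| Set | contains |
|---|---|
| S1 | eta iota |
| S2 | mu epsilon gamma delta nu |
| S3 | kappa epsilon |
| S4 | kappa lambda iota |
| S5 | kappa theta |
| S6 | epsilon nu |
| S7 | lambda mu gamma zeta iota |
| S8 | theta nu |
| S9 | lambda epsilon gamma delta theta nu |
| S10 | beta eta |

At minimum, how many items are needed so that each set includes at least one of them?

4

H = {epsilon, eta, theta, iota} meets every set (each contains at least one member of H), and |H| = 4.
The sets S5, S6, S7, S10 are pairwise disjoint, so any hitting set needs a separate item for each — at least 4. Hence 4 is optimal.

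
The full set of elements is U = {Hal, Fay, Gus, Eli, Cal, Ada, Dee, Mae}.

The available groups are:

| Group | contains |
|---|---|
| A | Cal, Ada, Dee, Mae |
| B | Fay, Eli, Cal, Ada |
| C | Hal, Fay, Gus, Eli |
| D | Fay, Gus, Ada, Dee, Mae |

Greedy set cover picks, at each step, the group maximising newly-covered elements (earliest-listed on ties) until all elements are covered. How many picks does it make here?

Greedy: pick D (covers 5 new) → pick B (covers 2 new) → pick C (covers 1 new). Total picks: 3.
(The true minimum cover uses only 2 groups, so greedy is not optimal here.)

3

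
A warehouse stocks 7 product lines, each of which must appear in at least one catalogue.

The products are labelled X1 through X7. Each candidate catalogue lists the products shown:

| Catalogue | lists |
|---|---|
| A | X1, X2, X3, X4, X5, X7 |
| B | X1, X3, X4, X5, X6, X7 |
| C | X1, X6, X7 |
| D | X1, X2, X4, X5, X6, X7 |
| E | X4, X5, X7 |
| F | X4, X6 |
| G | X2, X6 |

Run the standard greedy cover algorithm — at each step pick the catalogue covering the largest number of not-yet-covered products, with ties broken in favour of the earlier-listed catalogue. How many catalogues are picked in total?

2

Greedy: pick A (covers 6 new) → pick B (covers 1 new). Total picks: 2.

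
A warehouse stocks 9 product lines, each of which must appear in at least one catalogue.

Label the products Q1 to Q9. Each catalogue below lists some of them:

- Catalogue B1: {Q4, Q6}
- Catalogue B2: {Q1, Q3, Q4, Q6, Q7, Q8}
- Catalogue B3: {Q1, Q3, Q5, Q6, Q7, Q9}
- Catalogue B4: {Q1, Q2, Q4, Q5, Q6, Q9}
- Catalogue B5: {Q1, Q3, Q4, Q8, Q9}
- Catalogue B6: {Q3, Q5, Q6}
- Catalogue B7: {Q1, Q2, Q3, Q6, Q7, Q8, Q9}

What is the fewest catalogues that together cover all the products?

Take {B4, B7}. Their union is {Q1, Q2, Q3, Q4, Q5, Q6, Q7, Q8, Q9}, which is all 9 products.
No single catalogue has all 9 products (the largest, B7, has 7), so 2 is optimal.

2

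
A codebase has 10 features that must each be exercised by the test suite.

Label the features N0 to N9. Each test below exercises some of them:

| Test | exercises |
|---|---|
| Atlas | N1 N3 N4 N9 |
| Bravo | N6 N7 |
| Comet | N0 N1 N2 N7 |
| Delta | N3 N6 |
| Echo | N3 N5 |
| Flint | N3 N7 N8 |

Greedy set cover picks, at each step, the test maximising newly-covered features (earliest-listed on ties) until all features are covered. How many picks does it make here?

Greedy: pick Atlas (covers 4 new) → pick Comet (covers 3 new) → pick Bravo (covers 1 new) → pick Echo (covers 1 new) → pick Flint (covers 1 new). Total picks: 5.

5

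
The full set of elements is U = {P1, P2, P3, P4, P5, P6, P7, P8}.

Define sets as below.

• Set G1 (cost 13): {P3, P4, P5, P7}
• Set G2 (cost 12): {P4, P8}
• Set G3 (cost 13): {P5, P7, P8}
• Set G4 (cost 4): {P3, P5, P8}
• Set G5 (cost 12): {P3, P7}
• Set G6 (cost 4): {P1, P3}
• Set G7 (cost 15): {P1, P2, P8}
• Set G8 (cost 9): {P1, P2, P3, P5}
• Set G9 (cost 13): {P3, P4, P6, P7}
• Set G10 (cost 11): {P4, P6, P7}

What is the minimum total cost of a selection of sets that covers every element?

24

G4, G8, G10 together cover every element (G4 ∪ G8 ∪ G10 = {P1, P2, P3, P4, P5, P6, P7, P8}); total cost 4 + 9 + 11 = 24.
The greedy pick G4, G10, G6, G8 costs 28; no covering selection beats 24.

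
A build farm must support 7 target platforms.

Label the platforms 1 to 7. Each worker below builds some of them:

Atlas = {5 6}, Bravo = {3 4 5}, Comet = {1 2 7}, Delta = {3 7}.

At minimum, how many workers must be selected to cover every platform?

3

Atlas and Bravo and Comet together: Atlas ∪ Bravo ∪ Comet = {1, 2, 3, 4, 5, 6, 7} — every platform is covered.
Each worker has at most 3 platforms, and 2·3 = 6 < 7 — so at least 3 workers are needed, and 3 is optimal.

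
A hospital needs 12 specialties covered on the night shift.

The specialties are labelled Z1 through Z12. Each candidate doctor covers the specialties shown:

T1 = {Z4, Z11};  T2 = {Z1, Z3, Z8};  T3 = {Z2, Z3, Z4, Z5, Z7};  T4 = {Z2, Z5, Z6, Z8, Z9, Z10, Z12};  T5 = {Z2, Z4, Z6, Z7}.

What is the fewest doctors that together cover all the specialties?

4

Take {T1, T2, T3, T4}. Their union is {Z1, Z2, Z3, Z4, Z5, Z6, Z7, Z8, Z9, Z10, Z11, Z12}, which is all 12 specialties.
No 3 of the 5 doctors cover everything (all 10 combinations miss at least one specialty), so 4 is optimal.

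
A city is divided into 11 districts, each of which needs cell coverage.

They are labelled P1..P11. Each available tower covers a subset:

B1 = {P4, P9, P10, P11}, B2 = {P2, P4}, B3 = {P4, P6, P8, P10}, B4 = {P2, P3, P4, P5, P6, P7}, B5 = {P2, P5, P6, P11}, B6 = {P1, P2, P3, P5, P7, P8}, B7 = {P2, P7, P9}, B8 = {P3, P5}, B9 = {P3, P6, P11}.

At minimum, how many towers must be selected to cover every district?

Take {B1, B6, B9}. Their union is {P1, P2, P3, P4, P5, P6, P7, P8, P9, P10, P11}, which is all 11 districts.
Only B6 contains P1, so B6 is forced; the remaining 5 districts need at least 2 more towers (each remaining tower adds at most 4) — so at least 3 towers are needed, and 3 is optimal.

3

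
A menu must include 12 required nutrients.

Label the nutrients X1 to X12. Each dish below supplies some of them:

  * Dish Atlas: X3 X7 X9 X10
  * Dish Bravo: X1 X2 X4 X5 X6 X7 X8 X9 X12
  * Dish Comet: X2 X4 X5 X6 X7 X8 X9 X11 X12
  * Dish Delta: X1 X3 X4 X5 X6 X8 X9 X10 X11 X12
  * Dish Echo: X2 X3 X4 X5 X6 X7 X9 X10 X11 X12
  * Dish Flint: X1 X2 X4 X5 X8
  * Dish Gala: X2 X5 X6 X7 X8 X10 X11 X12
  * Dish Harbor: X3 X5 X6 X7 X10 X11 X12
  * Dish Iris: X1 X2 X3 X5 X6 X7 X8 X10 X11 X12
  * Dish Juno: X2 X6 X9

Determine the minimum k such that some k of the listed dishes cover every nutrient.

Bravo and Echo together: Bravo ∪ Echo = {X1, X2, X3, X4, X5, X6, X7, X8, X9, X10, X11, X12} — every nutrient is covered.
No single dish has all 12 nutrients (the largest, Delta, has 10), so 2 is optimal.

2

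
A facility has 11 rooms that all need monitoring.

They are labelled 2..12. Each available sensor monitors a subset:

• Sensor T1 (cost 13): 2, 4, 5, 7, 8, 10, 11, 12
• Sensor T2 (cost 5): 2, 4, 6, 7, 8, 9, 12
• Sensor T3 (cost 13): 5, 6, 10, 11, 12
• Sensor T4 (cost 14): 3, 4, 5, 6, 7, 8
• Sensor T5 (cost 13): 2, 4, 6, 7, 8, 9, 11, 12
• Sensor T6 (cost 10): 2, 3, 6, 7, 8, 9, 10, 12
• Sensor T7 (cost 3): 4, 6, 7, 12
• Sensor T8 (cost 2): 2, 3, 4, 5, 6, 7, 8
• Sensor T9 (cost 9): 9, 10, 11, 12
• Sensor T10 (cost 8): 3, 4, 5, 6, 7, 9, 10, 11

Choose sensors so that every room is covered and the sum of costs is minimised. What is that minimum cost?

T8, T9 together cover every room (T8 ∪ T9 = {2, 3, 4, 5, 6, 7, 8, 9, 10, 11, 12}); total cost 2 + 9 = 11.
No covering selection has total cost below 11.

11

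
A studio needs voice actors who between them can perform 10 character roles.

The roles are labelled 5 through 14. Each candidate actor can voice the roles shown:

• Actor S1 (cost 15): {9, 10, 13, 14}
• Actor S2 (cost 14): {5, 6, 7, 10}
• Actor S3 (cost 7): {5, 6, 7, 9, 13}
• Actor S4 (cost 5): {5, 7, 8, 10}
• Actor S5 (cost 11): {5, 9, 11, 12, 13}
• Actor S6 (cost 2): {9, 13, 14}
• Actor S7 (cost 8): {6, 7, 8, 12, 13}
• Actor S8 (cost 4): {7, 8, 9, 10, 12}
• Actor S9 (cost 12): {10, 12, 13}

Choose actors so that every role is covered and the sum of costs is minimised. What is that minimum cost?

24

S3, S5, S6, S8 together cover every role (S3 ∪ S5 ∪ S6 ∪ S8 = {5, 6, 7, 8, 9, 10, 11, 12, 13, 14}); total cost 7 + 11 + 2 + 4 = 24.
No covering selection has total cost below 24.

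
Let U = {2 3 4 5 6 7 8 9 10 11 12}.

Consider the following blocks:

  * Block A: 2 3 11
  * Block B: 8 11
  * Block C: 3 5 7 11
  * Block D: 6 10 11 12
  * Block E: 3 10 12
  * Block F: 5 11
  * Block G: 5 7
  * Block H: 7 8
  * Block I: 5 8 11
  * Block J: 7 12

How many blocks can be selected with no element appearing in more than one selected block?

3

B, E, G are pairwise disjoint (B={8,11}; E={3,10,12}; G={5,7}).
Every remaining block overlaps one of these, and no 4 of the listed blocks are pairwise disjoint, so 3 is the maximum.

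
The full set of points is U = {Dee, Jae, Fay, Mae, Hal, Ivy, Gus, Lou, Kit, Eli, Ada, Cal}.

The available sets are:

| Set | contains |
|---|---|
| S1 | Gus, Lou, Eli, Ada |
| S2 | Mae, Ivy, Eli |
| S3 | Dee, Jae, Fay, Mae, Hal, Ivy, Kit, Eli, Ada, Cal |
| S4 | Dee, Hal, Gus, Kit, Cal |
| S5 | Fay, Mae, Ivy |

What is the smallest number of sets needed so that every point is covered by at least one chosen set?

2

Take {S1, S3}. Their union is {Dee, Jae, Fay, Mae, Hal, Ivy, Gus, Lou, Kit, Eli, Ada, Cal}, which is all 12 points.
No single set has all 12 points (the largest, S3, has 10), so 2 is optimal.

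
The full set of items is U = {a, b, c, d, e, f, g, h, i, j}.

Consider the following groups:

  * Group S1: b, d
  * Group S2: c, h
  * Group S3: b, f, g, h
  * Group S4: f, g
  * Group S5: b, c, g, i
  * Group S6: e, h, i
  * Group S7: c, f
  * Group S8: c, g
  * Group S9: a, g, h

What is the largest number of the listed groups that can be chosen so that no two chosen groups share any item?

3

S1, S6, S8 are pairwise disjoint (S1={b,d}; S6={e,h,i}; S8={c,g}).
Every remaining group overlaps one of these, and no 4 of the listed groups are pairwise disjoint, so 3 is the maximum.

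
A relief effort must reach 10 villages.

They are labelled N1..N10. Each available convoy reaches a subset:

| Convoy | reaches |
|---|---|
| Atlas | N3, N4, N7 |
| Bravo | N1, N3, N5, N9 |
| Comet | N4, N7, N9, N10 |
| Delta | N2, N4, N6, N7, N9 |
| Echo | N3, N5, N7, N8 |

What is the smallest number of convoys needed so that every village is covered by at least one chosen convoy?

Bravo and Comet and Delta and Echo together: Bravo ∪ Comet ∪ Delta ∪ Echo = {N1, N2, N3, N4, N5, N6, N7, N8, N9, N10} — every village is covered.
No 3 of the 5 convoys cover everything (all 10 combinations miss at least one village), so 4 is optimal.

4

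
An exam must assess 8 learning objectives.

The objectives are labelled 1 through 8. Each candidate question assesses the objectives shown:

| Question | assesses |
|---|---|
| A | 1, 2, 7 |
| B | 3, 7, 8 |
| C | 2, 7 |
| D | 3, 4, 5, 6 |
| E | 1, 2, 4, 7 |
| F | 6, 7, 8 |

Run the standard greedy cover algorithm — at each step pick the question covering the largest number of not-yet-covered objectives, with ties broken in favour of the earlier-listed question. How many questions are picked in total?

Greedy: pick D (covers 4 new) → pick A (covers 3 new) → pick B (covers 1 new). Total picks: 3.

3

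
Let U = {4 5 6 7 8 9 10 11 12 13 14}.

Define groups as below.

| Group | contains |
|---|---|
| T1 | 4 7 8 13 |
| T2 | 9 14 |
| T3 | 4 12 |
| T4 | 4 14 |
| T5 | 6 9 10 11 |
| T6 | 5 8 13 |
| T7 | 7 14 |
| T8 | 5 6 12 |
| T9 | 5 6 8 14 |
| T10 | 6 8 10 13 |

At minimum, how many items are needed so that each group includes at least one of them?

4

The 4 items {4, 5, 6, 14} hit every group.
The groups T3, T5, T6, T7 are pairwise disjoint, so any hitting set needs a separate item for each — at least 4. Hence 4 is optimal.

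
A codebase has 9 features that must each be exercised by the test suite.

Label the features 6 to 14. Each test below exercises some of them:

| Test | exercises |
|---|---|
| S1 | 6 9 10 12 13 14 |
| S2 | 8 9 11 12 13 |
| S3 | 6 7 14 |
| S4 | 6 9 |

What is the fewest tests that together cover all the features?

S1 and S2 and S3 together: S1 ∪ S2 ∪ S3 = {6, 7, 8, 9, 10, 11, 12, 13, 14} — every feature is covered.
Only S3 contains 7, so S3 is forced; the remaining 6 features need at least 2 more tests (each remaining test adds at most 5) — so at least 3 tests are needed, and 3 is optimal.

3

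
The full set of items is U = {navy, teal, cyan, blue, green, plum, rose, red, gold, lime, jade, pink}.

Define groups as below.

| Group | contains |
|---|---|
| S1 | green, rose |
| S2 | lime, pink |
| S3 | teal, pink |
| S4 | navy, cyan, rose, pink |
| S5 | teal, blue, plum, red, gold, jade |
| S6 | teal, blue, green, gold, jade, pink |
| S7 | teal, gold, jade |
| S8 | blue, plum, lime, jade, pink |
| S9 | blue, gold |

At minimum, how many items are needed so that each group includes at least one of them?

3

H = {green, gold, pink} meets every group (each contains at least one member of H), and |H| = 3.
The groups S1, S2, S5 are pairwise disjoint, so any hitting set needs a separate item for each — at least 3. Hence 3 is optimal.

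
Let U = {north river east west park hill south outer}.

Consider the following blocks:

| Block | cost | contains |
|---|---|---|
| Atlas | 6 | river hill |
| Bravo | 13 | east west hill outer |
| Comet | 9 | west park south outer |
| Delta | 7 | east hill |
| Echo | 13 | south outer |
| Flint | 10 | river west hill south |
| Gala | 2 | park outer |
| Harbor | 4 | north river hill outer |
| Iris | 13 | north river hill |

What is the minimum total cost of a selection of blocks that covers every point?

Comet, Delta, Harbor together cover every point (Comet ∪ Delta ∪ Harbor = {north, river, east, west, park, hill, south, outer}); total cost 9 + 7 + 4 = 20.
The greedy pick Gala, Harbor, Comet, Delta costs 22; no covering selection beats 20.

20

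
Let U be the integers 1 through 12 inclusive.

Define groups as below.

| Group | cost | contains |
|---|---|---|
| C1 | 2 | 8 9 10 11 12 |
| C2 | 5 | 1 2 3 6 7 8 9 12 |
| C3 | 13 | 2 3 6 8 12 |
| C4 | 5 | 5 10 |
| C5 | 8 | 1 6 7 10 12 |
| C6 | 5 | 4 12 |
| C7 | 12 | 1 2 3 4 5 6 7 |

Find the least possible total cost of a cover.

14

C1, C7 together cover every item (C1 ∪ C7 = {1, 2, 3, 4, 5, 6, 7, 8, 9, 10, 11, 12}); total cost 2 + 12 = 14.
The greedy pick C1, C2, C4, C6 costs 17; no covering selection beats 14.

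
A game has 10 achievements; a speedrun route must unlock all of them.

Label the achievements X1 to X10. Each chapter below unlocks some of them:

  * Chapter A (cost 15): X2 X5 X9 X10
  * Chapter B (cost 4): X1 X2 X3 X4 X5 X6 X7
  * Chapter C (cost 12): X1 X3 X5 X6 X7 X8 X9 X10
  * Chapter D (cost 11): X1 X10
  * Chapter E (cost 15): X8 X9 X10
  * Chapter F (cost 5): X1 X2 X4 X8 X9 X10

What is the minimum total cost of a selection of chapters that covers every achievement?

B, F together cover every achievement (B ∪ F = {X1, X2, X3, X4, X5, X6, X7, X8, X9, X10}); total cost 4 + 5 = 9.
No covering selection has total cost below 9.

9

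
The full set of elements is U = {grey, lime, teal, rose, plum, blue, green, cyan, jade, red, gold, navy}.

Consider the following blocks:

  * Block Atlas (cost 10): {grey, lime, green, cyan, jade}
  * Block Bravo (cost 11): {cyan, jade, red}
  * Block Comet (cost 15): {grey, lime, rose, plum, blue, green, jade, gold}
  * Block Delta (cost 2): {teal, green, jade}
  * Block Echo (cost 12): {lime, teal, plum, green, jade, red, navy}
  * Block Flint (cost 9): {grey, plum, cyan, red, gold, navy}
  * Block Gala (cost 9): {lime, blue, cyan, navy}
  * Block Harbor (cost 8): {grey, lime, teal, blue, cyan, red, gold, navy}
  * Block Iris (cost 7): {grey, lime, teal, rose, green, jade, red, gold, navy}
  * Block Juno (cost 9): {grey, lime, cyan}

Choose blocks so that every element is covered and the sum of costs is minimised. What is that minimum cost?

Comet, Harbor together cover every element (Comet ∪ Harbor = {grey, lime, teal, rose, plum, blue, green, cyan, jade, red, gold, navy}); total cost 15 + 8 = 23.
The greedy pick Delta, Harbor, Iris, Flint costs 26; no covering selection beats 23.

23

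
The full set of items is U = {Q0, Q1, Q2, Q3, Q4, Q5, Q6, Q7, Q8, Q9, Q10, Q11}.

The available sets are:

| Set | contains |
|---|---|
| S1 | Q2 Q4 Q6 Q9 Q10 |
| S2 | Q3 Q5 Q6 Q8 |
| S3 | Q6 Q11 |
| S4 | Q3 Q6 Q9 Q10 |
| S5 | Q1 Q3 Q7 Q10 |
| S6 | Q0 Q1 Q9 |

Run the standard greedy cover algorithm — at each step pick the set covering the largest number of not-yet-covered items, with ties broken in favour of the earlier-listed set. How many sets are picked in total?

5

Greedy: pick S1 (covers 5 new) → pick S2 (covers 3 new) → pick S5 (covers 2 new) → pick S3 (covers 1 new) → pick S6 (covers 1 new). Total picks: 5.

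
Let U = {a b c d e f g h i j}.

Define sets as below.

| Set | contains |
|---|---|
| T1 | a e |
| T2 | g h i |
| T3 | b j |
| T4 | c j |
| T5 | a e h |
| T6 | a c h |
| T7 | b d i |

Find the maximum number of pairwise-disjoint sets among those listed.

3

T4, T5, T7 are pairwise disjoint (T4={c,j}; T5={a,e,h}; T7={b,d,i}).
Every remaining set overlaps one of these, and no 4 of the listed sets are pairwise disjoint, so 3 is the maximum.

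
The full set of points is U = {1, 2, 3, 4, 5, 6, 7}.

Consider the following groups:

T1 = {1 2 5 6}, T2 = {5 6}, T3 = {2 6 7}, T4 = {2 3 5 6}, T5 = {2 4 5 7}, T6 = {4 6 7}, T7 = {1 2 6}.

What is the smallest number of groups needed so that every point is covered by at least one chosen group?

3

T4, T5, and T7 cover everything between them: the union {1, 2, 3, 4, 5, 6, 7} is all of U.
Only T4 contains 3, so T4 is forced; the remaining 3 points need at least 2 more groups (each remaining group adds at most 2) — so at least 3 groups are needed, and 3 is optimal.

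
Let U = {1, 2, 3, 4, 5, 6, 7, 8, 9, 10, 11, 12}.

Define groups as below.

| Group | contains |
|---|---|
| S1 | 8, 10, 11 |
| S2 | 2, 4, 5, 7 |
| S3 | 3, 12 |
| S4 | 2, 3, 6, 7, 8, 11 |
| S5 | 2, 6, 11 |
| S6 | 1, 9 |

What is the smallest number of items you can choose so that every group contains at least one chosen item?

H = {2, 9, 10, 12} meets every group (each contains at least one member of H), and |H| = 4.
The groups S1, S2, S3, S6 are pairwise disjoint, so any hitting set needs a separate item for each — at least 4. Hence 4 is optimal.

4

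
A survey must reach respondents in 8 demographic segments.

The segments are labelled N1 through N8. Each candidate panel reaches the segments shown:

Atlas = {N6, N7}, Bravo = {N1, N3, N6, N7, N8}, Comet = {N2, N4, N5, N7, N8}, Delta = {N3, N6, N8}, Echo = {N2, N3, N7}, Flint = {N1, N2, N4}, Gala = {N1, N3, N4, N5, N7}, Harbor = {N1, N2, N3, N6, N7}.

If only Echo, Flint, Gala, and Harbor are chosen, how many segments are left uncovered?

Union of Echo, Flint, Gala, Harbor = {N1, N2, N3, N4, N5, N6, N7}.
Not covered: N8 — 1 segment.

1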